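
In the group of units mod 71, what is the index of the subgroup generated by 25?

The order of 25 must divide φ(71) = 71 − 1 = 70 = 2 · 5 · 7.
Divisors of 70: 1, 2, 5, 7, 10, 14, 35, 70.
Compute 25^d (mod 71) for the divisors d until we hit 1:
25^1 ≡ 25 (mod 71)
25^2 ≡ 57 (mod 71)
25^5 ≡ 1 (mod 71) ✓
Thus |⟨25⟩| = ord(25) = 5.
[(Z/71Z)^× : ⟨25⟩] = 70/5 = 14.

14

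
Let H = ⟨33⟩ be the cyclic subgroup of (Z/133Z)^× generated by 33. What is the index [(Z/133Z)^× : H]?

6

Since 33 ∈ (Z/133Z)^×, its order divides φ(133) = φ(7·19) = (7−1)·(19−1) = 6·18 = 108 = 2^2 · 3^3.
Divisors of 108: 1, 2, 3, 4, 6, 9, 12, 18, 27, 36, 54, 108.
Compute 33^d (mod 133) for the divisors d until we hit 1:
33^1 ≡ 33 (mod 133)
33^2 ≡ 25 (mod 133)
33^3 ≡ 27 (mod 133)
33^4 ≡ 93 (mod 133)
33^6 ≡ 64 (mod 133)
33^9 ≡ 132 (mod 133)
33^12 ≡ 106 (mod 133)
33^18 ≡ 1 (mod 133) ✓
Thus |⟨33⟩| = ord(33) = 18.
[(Z/133Z)^× : ⟨33⟩] = 108/18 = 6.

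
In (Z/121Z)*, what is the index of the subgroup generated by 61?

1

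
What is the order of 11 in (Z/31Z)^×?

Since 11 ∈ (Z/31Z)^×, its order divides φ(31) = 31 − 1 = 30 = 2 · 3 · 5.
Divisors of 30: 1, 2, 3, 5, 6, 10, 15, 30.
Evaluate successive powers at the divisors of 30:
11^1 ≡ 11 (mod 31)
11^2 ≡ 28 (mod 31)
11^3 ≡ 29 (mod 31)
11^5 ≡ 6 (mod 31)
11^6 ≡ 4 (mod 31)
11^10 ≡ 5 (mod 31)
11^15 ≡ 30 (mod 31)
11^30 ≡ 1 (mod 31) ✓
Therefore the multiplicative order of 11 modulo 31 is 30.

30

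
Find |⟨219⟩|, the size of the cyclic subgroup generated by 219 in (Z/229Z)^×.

228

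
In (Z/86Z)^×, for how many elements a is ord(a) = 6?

2

φ(86) = φ(2)·φ(43) = 1·42 = 42 = 2 · 3 · 7.
Since (Z/86Z)^× is cyclic of order 42, the number of elements of order d is φ(d) when d | 42 and 0 otherwise.
6 = 2 · 3 divides 42, and φ(6) = 2.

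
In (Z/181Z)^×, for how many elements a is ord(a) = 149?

0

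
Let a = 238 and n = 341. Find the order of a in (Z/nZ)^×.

30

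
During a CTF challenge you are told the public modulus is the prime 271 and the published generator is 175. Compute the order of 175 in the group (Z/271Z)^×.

135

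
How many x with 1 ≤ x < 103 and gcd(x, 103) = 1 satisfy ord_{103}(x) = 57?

φ(103) = 103 − 1 = 102 = 2 · 3 · 17.
In a cyclic group of order 102, there are φ(d) elements of order d for each divisor d of 102, and zero for non-divisors.
Here 102 is not a multiple of 57, so there are no elements of order 57.

0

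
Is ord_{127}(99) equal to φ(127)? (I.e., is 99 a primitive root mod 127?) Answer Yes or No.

No

φ(127) = 127 − 1 = 126 = 2 · 3^2 · 7.
It suffices to check that the order of 99 is not a proper divisor of 126: compute 99^(126/q) for q ∈ {2, 3, 7}.
99^63 ≡ 1 (mod 127)  [q = 2: ≡ 1 ✗]
99^42 ≡ 107 (mod 127)  [q = 3: ≢ 1 ✓]
99^18 ≡ 1 (mod 127)  [q = 7: ≡ 1 ✗]
Since 99^63 ≡ 1, the order of 99 divides 63 < 126, so 99 is not a primitive root.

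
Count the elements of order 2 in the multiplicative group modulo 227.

φ(227) = 227 − 1 = 226 = 2 · 113.
Since (Z/227Z)^× is cyclic of order 226, the number of elements of order d is φ(d) when d | 226 and 0 otherwise.
2 | 226, and φ(2) = 2 − 1 = 1.

1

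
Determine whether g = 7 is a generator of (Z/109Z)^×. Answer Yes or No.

No

φ(109) = 109 − 1 = 108 = 2^2 · 3^3.
Test 7^(108/q) mod 109 for each prime factor q of 108:
7^54 ≡ 1 (mod 109)  [q = 2: ≡ 1 ✗]
7^36 ≡ 63 (mod 109)  [q = 3: ≢ 1 ✓]
7^54 ≡ 1 shows ord(7) | 54, strictly less than φ(109); not a primitive root.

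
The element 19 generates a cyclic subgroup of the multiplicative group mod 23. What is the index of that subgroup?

1

The order of 19 must divide φ(23) = 23 − 1 = 22 = 2 · 11.
Divisors of 22: 1, 2, 11, 22.
Compute 19^d (mod 23) for the divisors d until we hit 1:
19^1 ≡ 19 (mod 23)
19^2 ≡ 16 (mod 23)
19^11 ≡ 22 (mod 23)
19^22 ≡ 1 (mod 23) ✓
So ord_23(19) = 22, hence |⟨19⟩| = 22.
The index is φ(23) / ord(19) = 22 / 22 = 1.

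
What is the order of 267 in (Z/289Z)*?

272

Since 267 ∈ (Z/289Z)^×, its order divides φ(289) = φ(17^2) = 17·(17−1) = 272 = 2^4 · 17.
Divisors of 272: 1, 2, 4, 8, 16, 17, 34, 68, 136, 272.
Check 267^d mod 289 for each divisor in increasing order:
267^1 ≡ 267 (mod 289)
267^2 ≡ 195 (mod 289)
267^4 ≡ 166 (mod 289)
267^8 ≡ 101 (mod 289)
267^16 ≡ 86 (mod 289)
267^17 ≡ 131 (mod 289)
267^34 ≡ 110 (mod 289)
267^68 ≡ 251 (mod 289)
267^136 ≡ 288 (mod 289)
267^272 ≡ 1 (mod 289) ✓
The smallest such exponent is 272, so the order of 267 is 272.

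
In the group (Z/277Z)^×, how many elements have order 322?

0

φ(277) = 277 − 1 = 276 = 2^2 · 3 · 23.
In a cyclic group of order 276, there are φ(d) elements of order d for each divisor d of 276, and zero for non-divisors.
Here 276 is not a multiple of 322, so there are no elements of order 322.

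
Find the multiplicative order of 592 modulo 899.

60

ord(592) | φ(899) = φ(29·31) = (29−1)·(31−1) = 28·30 = 840 = 2^3 · 3 · 5 · 7.
Divisors of 840: 1, 2, 3, 4, 5, 6, 7, 8, 10, 12, 14, 15, 20, 21, 24, 28, 30, 35, 40, 42, 56, 60, 70, 84, 105, 120, 140, 168, 210, 280, 420, 840.
Test each divisor d:
592^1 ≡ 592 (mod 899)
592^2 ≡ 753 (mod 899)
592^3 ≡ 771 (mod 899)
592^4 ≡ 639 (mod 899)
592^5 ≡ 708 (mod 899)
592^6 ≡ 202 (mod 899)
592^7 ≡ 17 (mod 899)
592^8 ≡ 175 (mod 899)
592^10 ≡ 521 (mod 899)
592^12 ≡ 349 (mod 899)
592^14 ≡ 289 (mod 899)
592^15 ≡ 278 (mod 899)
592^20 ≡ 842 (mod 899)
592^21 ≡ 418 (mod 899)
592^24 ≡ 436 (mod 899)
592^28 ≡ 813 (mod 899)
592^30 ≡ 869 (mod 899)
592^35 ≡ 336 (mod 899)
592^40 ≡ 552 (mod 899)
592^42 ≡ 318 (mod 899)
592^56 ≡ 204 (mod 899)
592^60 ≡ 1 (mod 899) ✓
Hence ord(592) = 60.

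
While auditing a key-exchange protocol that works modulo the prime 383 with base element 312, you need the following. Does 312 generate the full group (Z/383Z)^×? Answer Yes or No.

Yes

φ(383) = 383 − 1 = 382 = 2 · 191.
Test 312^(382/q) mod 383 for each prime factor q of 382:
312^191 ≡ 382 (mod 383)  [q = 2: ≢ 1 ✓]
312^2 ≡ 62 (mod 383)  [q = 191: ≢ 1 ✓]
Every test exponent gives a nontrivial residue, hence 312 generates the full group.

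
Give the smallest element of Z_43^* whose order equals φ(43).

3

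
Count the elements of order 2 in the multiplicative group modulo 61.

1

φ(61) = 61 − 1 = 60 = 2^2 · 3 · 5.
Since (Z/61Z)^× is cyclic of order 60, the number of elements of order d is φ(d) when d | 60 and 0 otherwise.
2 | 60, and φ(2) = 2 − 1 = 1.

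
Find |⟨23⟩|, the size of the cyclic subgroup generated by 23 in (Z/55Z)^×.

By Lagrange's theorem, ord_55(23) divides φ(55) = φ(5·11) = (5−1)·(11−1) = 4·10 = 40 = 2^3 · 5.
Divisors of 40: 1, 2, 4, 5, 8, 10, 20, 40.
Evaluate successive powers at the divisors of 40:
23^1 ≡ 23 (mod 55)
23^2 ≡ 34 (mod 55)
23^4 ≡ 1 (mod 55) ✓
So ord_55(23) = 4.

4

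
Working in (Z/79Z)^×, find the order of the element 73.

By Lagrange's theorem, ord_79(73) divides φ(79) = 79 − 1 = 78 = 2 · 3 · 13.
Divisors of 78: 1, 2, 3, 6, 13, 26, 39, 78.
Check 73^d mod 79 for each divisor in increasing order:
73^1 ≡ 73 (mod 79)
73^2 ≡ 36 (mod 79)
73^3 ≡ 21 (mod 79)
73^6 ≡ 46 (mod 79)
73^13 ≡ 23 (mod 79)
73^26 ≡ 55 (mod 79)
73^39 ≡ 1 (mod 79) ✓
Hence ord(73) = 39.

39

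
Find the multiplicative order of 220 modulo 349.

ord(220) | φ(349) = 349 − 1 = 348 = 2^2 · 3 · 29.
Divisors of 348: 1, 2, 3, 4, 6, 12, 29, 58, 87, 116, 174, 348.
Check 220^d mod 349 for each divisor in increasing order:
220^1 ≡ 220 (mod 349)
220^2 ≡ 238 (mod 349)
220^3 ≡ 10 (mod 349)
220^4 ≡ 106 (mod 349)
220^6 ≡ 100 (mod 349)
220^12 ≡ 228 (mod 349)
220^29 ≡ 24 (mod 349)
220^58 ≡ 227 (mod 349)
220^87 ≡ 213 (mod 349)
220^116 ≡ 226 (mod 349)
220^174 ≡ 348 (mod 349)
220^348 ≡ 1 (mod 349) ✓
Hence ord(220) = 348.

348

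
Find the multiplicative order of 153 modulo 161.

22

Since 153 ∈ (Z/161Z)^×, its order divides φ(161) = φ(7·23) = (7−1)·(23−1) = 6·22 = 132 = 2^2 · 3 · 11.
Divisors of 132: 1, 2, 3, 4, 6, 11, 12, 22, 33, 44, 66, 132.
Test each divisor d:
153^1 ≡ 153 (mod 161)
153^2 ≡ 64 (mod 161)
153^3 ≡ 132 (mod 161)
153^4 ≡ 71 (mod 161)
153^6 ≡ 36 (mod 161)
153^11 ≡ 160 (mod 161)
153^12 ≡ 8 (mod 161)
153^22 ≡ 1 (mod 161) ✓
Hence ord(153) = 22.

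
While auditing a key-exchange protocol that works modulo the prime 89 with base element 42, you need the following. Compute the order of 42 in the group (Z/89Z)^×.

44

The order of 42 must divide φ(89) = 89 − 1 = 88 = 2^3 · 11.
Divisors of 88: 1, 2, 4, 8, 11, 22, 44, 88.
Check 42^d mod 89 for each divisor in increasing order:
42^1 ≡ 42
42^2 ≡ 73
42^4 ≡ 78
42^8 ≡ 32
42^11 ≡ 34
42^22 ≡ 88
42^44 ≡ 1
Hence ord(42) = 44.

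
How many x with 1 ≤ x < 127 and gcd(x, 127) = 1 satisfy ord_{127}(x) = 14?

6

φ(127) = 127 − 1 = 126 = 2 · 3^2 · 7.
In a cyclic group of order 126, there are φ(d) elements of order d for each divisor d of 126, and zero for non-divisors.
14 = 2 · 7 divides 126, and φ(14) = 6.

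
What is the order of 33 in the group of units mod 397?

Since 33 ∈ (Z/397Z)^×, its order divides φ(397) = 397 − 1 = 396 = 2^2 · 3^2 · 11.
Divisors of 396: 1, 2, 3, 4, 6, 9, 11, 12, 18, 22, 33, 36, 44, 66, 99, 132, 198, 396.
Check 33^d mod 397 for each divisor in increasing order:
33^1 ≡ 33
33^2 ≡ 295
33^3 ≡ 207
33^4 ≡ 82
33^6 ≡ 370
33^9 ≡ 366
33^11 ≡ 383
33^12 ≡ 332
33^18 ≡ 167
33^22 ≡ 196
33^33 ≡ 35
33^36 ≡ 99
33^44 ≡ 304
33^66 ≡ 34
33^99 ≡ 396
33^132 ≡ 362
33^198 ≡ 1
So ord_397(33) = 198.

198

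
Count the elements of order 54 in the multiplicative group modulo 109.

18

φ(109) = 109 − 1 = 108 = 2^2 · 3^3.
Since (Z/109Z)^× is cyclic of order 108, the number of elements of order d is φ(d) when d | 108 and 0 otherwise.
54 = 2 · 3^3 divides 108, and φ(54) = 18.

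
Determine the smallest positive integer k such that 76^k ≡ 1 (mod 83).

82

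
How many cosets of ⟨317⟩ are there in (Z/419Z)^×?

19

By Lagrange's theorem, ord_419(317) divides φ(419) = 419 − 1 = 418 = 2 · 11 · 19.
Divisors of 418: 1, 2, 11, 19, 22, 38, 209, 418.
Evaluate successive powers at the divisors of 418:
317^1 ≡ 317 (mod 419)
317^2 ≡ 348 (mod 419)
317^11 ≡ 418 (mod 419)
317^19 ≡ 250 (mod 419)
317^22 ≡ 1 (mod 419) ✓
So ord_419(317) = 22, hence |⟨317⟩| = 22.
The index is φ(419) / ord(317) = 418 / 22 = 19.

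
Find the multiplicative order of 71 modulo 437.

ord(71) | φ(437) = φ(19·23) = (19−1)·(23−1) = 18·22 = 396 = 2^2 · 3^2 · 11.
Divisors of 396: 1, 2, 3, 4, 6, 9, 11, 12, 18, 22, 33, 36, 44, 66, 99, 132, 198, 396.
Test each divisor d:
71^1 ≡ 71 (mod 437)
71^2 ≡ 234 (mod 437)
71^3 ≡ 8 (mod 437)
71^4 ≡ 131 (mod 437)
71^6 ≡ 64 (mod 437)
71^9 ≡ 75 (mod 437)
71^11 ≡ 70 (mod 437)
71^12 ≡ 163 (mod 437)
71^18 ≡ 381 (mod 437)
71^22 ≡ 93 (mod 437)
71^33 ≡ 392 (mod 437)
71^36 ≡ 77 (mod 437)
71^44 ≡ 346 (mod 437)
71^66 ≡ 277 (mod 437)
71^99 ≡ 208 (mod 437)
71^132 ≡ 254 (mod 437)
71^198 ≡ 1 (mod 437) ✓
Therefore the multiplicative order of 71 modulo 437 is 198.

198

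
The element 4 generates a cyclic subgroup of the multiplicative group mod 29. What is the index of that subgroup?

2

ord(4) | φ(29) = 29 − 1 = 28 = 2^2 · 7.
Divisors of 28: 1, 2, 4, 7, 14, 28.
Check 4^d mod 29 for each divisor in increasing order:
4^1 ≡ 4 (mod 29)
4^2 ≡ 16 (mod 29)
4^4 ≡ 24 (mod 29)
4^7 ≡ 28 (mod 29)
4^14 ≡ 1 (mod 29) ✓
So ord_29(4) = 14, hence |⟨4⟩| = 14.
Index = |(Z/29Z)^×| / |⟨4⟩| = 28 / 14 = 2.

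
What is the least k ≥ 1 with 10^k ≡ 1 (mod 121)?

22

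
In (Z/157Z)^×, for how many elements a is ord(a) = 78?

24

φ(157) = 157 − 1 = 156 = 2^2 · 3 · 13.
In a cyclic group of order 156, there are φ(d) elements of order d for each divisor d of 156, and zero for non-divisors.
78 = 2 · 3 · 13 divides 156, and φ(78) = 24.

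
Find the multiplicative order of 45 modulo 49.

42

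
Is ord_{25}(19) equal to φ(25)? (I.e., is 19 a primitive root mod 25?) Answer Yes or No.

φ(25) = φ(5^2) = 5·(5−1) = 20 = 2^2 · 5.
An element g generates (Z/25Z)^× iff g^(20/q) ≢ 1 (mod 25) for each prime q ∈ {2, 5}.
19^10 ≡ 1 (mod 25)  [q = 2: ≡ 1 ✗]
19^4 ≡ 21 (mod 25)  [q = 5: ≢ 1 ✓]
Since 19^10 ≡ 1, the order of 19 divides 10 < 20, so 19 is not a primitive root.

No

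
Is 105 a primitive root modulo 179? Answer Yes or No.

φ(179) = 179 − 1 = 178 = 2 · 89.
An element g generates (Z/179Z)^× iff g^(178/q) ≢ 1 (mod 179) for each prime q ∈ {2, 89}.
105^89 ≡ 178 (mod 179)  [q = 2: ≢ 1 ✓]
105^2 ≡ 106 (mod 179)  [q = 89: ≢ 1 ✓]
None equal 1, so ord_179(105) = 178: 105 is a primitive root.

Yes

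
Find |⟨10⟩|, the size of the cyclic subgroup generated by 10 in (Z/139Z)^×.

46

By Lagrange's theorem, ord_139(10) divides φ(139) = 139 − 1 = 138 = 2 · 3 · 23.
Divisors of 138: 1, 2, 3, 6, 23, 46, 69, 138.
Check 10^d mod 139 for each divisor in increasing order:
10^1 ≡ 10
10^2 ≡ 100
10^3 ≡ 27
10^6 ≡ 34
10^23 ≡ 138
10^46 ≡ 1
Hence ord(10) = 46.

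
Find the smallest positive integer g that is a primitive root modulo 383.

φ(383) = 383 − 1 = 382 = 2 · 191.
g is a primitive root iff g^(382/q) ≢ 1 (mod 383) for each prime q ∈ {2, 191}.
g = 2: 2^191 ≡ 1 — hits 1, so not a primitive root.
g = 3: 3^191 ≡ 1 — hits 1, so not a primitive root.
g = 4: 4^191 ≡ 1 — hits 1, so not a primitive root.
g = 5: 5^191 ≡ 382; 5^2 ≡ 25 — none is 1, so 5 is a primitive root.
So 5 is the smallest generator of (Z/383Z)^×.

5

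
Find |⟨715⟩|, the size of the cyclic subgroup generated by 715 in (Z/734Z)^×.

The order of 715 must divide φ(734) = φ(2)·φ(367) = 1·366 = 366 = 2 · 3 · 61.
Divisors of 366: 1, 2, 3, 6, 61, 122, 183, 366.
Compute 715^d (mod 734) for the divisors d until we hit 1:
715^1 ≡ 715 (mod 734)
715^2 ≡ 361 (mod 734)
715^3 ≡ 481 (mod 734)
715^6 ≡ 151 (mod 734)
715^61 ≡ 283 (mod 734)
715^122 ≡ 83 (mod 734)
715^183 ≡ 1 (mod 734) ✓
Therefore the multiplicative order of 715 modulo 734 is 183.

183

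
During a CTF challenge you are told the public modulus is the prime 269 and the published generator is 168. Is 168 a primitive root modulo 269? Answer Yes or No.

Yes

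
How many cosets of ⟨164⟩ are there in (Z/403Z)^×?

ord(164) | φ(403) = φ(13·31) = (13−1)·(31−1) = 12·30 = 360 = 2^3 · 3^2 · 5.
Divisors of 360: 1, 2, 3, 4, 5, 6, 8, 9, 10, 12, 15, 18, 20, 24, 30, 36, 40, 45, 60, 72, 90, 120, 180, 360.
Evaluate successive powers at the divisors of 360:
164^1 ≡ 164 (mod 403)
164^2 ≡ 298 (mod 403)
164^3 ≡ 109 (mod 403)
164^4 ≡ 144 (mod 403)
164^5 ≡ 242 (mod 403)
164^6 ≡ 194 (mod 403)
164^8 ≡ 183 (mod 403)
164^9 ≡ 190 (mod 403)
164^10 ≡ 129 (mod 403)
164^12 ≡ 157 (mod 403)
164^15 ≡ 187 (mod 403)
164^18 ≡ 233 (mod 403)
164^20 ≡ 118 (mod 403)
164^24 ≡ 66 (mod 403)
164^30 ≡ 311 (mod 403)
164^36 ≡ 287 (mod 403)
164^40 ≡ 222 (mod 403)
164^45 ≡ 125 (mod 403)
164^60 ≡ 1 (mod 403) ✓
So ord_403(164) = 60, hence |⟨164⟩| = 60.
[(Z/403Z)^× : ⟨164⟩] = 360/60 = 6.

6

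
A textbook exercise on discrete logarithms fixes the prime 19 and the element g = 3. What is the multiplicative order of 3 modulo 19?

The order of 3 must divide φ(19) = 19 − 1 = 18 = 2 · 3^2.
Divisors of 18: 1, 2, 3, 6, 9, 18.
Compute 3^d (mod 19) for the divisors d until we hit 1:
3^1 ≡ 3 (mod 19)
3^2 ≡ 9 (mod 19)
3^3 ≡ 8 (mod 19)
3^6 ≡ 7 (mod 19)
3^9 ≡ 18 (mod 19)
3^18 ≡ 1 (mod 19) ✓
So ord_19(3) = 18.

18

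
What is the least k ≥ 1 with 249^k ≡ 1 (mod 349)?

By Lagrange's theorem, ord_349(249) divides φ(349) = 349 − 1 = 348 = 2^2 · 3 · 29.
Divisors of 348: 1, 2, 3, 4, 6, 12, 29, 58, 87, 116, 174, 348.
Check 249^d mod 349 for each divisor in increasing order:
249^1 ≡ 249 (mod 349)
249^2 ≡ 228 (mod 349)
249^3 ≡ 234 (mod 349)
249^4 ≡ 332 (mod 349)
249^6 ≡ 312 (mod 349)
249^12 ≡ 322 (mod 349)
249^29 ≡ 1 (mod 349) ✓
So ord_349(249) = 29.

29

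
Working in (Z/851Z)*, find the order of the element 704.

ord(704) | φ(851) = φ(23·37) = (23−1)·(37−1) = 22·36 = 792 = 2^3 · 3^2 · 11.
Divisors of 792: 1, 2, 3, 4, 6, 8, 9, 11, 12, 18, 22, 24, 33, 36, 44, 66, 72, 88, 99, 132, 198, 264, 396, 792.
Evaluate successive powers at the divisors of 792:
704^1 ≡ 704
704^2 ≡ 334
704^3 ≡ 260
704^4 ≡ 75
704^6 ≡ 371
704^8 ≡ 519
704^9 ≡ 297
704^11 ≡ 482
704^12 ≡ 630
704^18 ≡ 556
704^22 ≡ 1
Therefore the multiplicative order of 704 modulo 851 is 22.

22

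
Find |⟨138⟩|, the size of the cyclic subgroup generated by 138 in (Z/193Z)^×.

24

The order of 138 must divide φ(193) = 193 − 1 = 192 = 2^6 · 3.
Divisors of 192: 1, 2, 3, 4, 6, 8, 12, 16, 24, 32, 48, 64, 96, 192.
Evaluate successive powers at the divisors of 192:
138^1 ≡ 138 (mod 193)
138^2 ≡ 130 (mod 193)
138^3 ≡ 184 (mod 193)
138^4 ≡ 109 (mod 193)
138^6 ≡ 81 (mod 193)
138^8 ≡ 108 (mod 193)
138^12 ≡ 192 (mod 193)
138^16 ≡ 84 (mod 193)
138^24 ≡ 1 (mod 193) ✓
Hence ord(138) = 24.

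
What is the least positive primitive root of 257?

φ(257) = 257 − 1 = 256 = 2^8.
Test candidates g = 2, 3, … against the prime factors q ∈ {2} of φ(257): g is a generator iff g^(256/q) ≢ 1 for every such q.
g = 2: 2^128 ≡ 1 — hits 1, so not a primitive root.
g = 3: 3^128 ≡ 256 — none is 1, so 3 is a primitive root.
So 3 is the smallest generator of (Z/257Z)^×.

3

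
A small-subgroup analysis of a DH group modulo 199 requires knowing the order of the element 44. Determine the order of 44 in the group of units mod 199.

198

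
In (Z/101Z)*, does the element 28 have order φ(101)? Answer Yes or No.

φ(101) = 101 − 1 = 100 = 2^2 · 5^2.
Test 28^(100/q) mod 101 for each prime factor q of 100:
28^50 ≡ 100 (mod 101)  [q = 2: ≢ 1 ✓]
28^20 ≡ 95 (mod 101)  [q = 5: ≢ 1 ✓]
None equal 1, so ord_101(28) = 100: 28 is a primitive root.

Yes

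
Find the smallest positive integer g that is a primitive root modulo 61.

φ(61) = 61 − 1 = 60 = 2^2 · 3 · 5.
g is a primitive root iff g^(60/q) ≢ 1 (mod 61) for each prime q ∈ {2, 3, 5}.
g = 2: 2^30 ≡ 60; 2^20 ≡ 47; 2^12 ≡ 9 — none is 1, so 2 is a primitive root.
So 2 is the smallest generator of (Z/61Z)^×.

2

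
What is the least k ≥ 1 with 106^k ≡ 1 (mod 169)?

ord(106) | φ(169) = φ(13^2) = 13·(13−1) = 156 = 2^2 · 3 · 13.
Divisors of 156: 1, 2, 3, 4, 6, 12, 13, 26, 39, 52, 78, 156.
Check 106^d mod 169 for each divisor in increasing order:
106^1 ≡ 106 (mod 169)
106^2 ≡ 82 (mod 169)
106^3 ≡ 73 (mod 169)
106^4 ≡ 133 (mod 169)
106^6 ≡ 90 (mod 169)
106^12 ≡ 157 (mod 169)
106^13 ≡ 80 (mod 169)
106^26 ≡ 147 (mod 169)
106^39 ≡ 99 (mod 169)
106^52 ≡ 146 (mod 169)
106^78 ≡ 168 (mod 169)
106^156 ≡ 1 (mod 169) ✓
The smallest such exponent is 156, so the order of 106 is 156.

156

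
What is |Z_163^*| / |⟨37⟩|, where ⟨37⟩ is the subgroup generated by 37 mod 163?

3

ord(37) | φ(163) = 163 − 1 = 162 = 2 · 3^4.
Divisors of 162: 1, 2, 3, 6, 9, 18, 27, 54, 81, 162.
Evaluate successive powers at the divisors of 162:
37^1 ≡ 37
37^2 ≡ 65
37^3 ≡ 123
37^6 ≡ 133
37^9 ≡ 59
37^18 ≡ 58
37^27 ≡ 162
37^54 ≡ 1
So ord_163(37) = 54, hence |⟨37⟩| = 54.
Index = |(Z/163Z)^×| / |⟨37⟩| = 162 / 54 = 3.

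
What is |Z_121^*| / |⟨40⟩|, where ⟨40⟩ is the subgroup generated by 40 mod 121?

ord(40) | φ(121) = φ(11^2) = 11·(11−1) = 110 = 2 · 5 · 11.
Divisors of 110: 1, 2, 5, 10, 11, 22, 55, 110.
Check 40^d mod 121 for each divisor in increasing order:
40^1 ≡ 40 (mod 121)
40^2 ≡ 27 (mod 121)
40^5 ≡ 120 (mod 121)
40^10 ≡ 1 (mod 121) ✓
The order of 40 is 10, so the subgroup it generates has 10 elements.
The index is φ(121) / ord(40) = 110 / 10 = 11.

11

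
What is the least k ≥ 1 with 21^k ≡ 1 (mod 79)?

13

Since 21 ∈ (Z/79Z)^×, its order divides φ(79) = 79 − 1 = 78 = 2 · 3 · 13.
Divisors of 78: 1, 2, 3, 6, 13, 26, 39, 78.
Evaluate successive powers at the divisors of 78:
21^1 ≡ 21 (mod 79)
21^2 ≡ 46 (mod 79)
21^3 ≡ 18 (mod 79)
21^6 ≡ 8 (mod 79)
21^13 ≡ 1 (mod 79) ✓
So ord_79(21) = 13.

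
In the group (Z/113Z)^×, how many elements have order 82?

φ(113) = 113 − 1 = 112 = 2^4 · 7.
Since (Z/113Z)^× is cyclic of order 112, the number of elements of order d is φ(d) when d | 112 and 0 otherwise.
82 does not divide 112, so no element of (Z/113Z)^× has order 82.

0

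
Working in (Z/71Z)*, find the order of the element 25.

ord(25) | φ(71) = 71 − 1 = 70 = 2 · 5 · 7.
Divisors of 70: 1, 2, 5, 7, 10, 14, 35, 70.
Compute 25^d (mod 71) for the divisors d until we hit 1:
25^1 ≡ 25
25^2 ≡ 57
25^5 ≡ 1
Hence ord(25) = 5.

5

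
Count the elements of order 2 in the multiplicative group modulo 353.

1

φ(353) = 353 − 1 = 352 = 2^5 · 11.
Since (Z/353Z)^× is cyclic of order 352, the number of elements of order d is φ(d) when d | 352 and 0 otherwise.
2 | 352, and φ(2) = 2 − 1 = 1.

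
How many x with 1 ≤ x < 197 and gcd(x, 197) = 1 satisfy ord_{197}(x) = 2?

1

φ(197) = 197 − 1 = 196 = 2^2 · 7^2.
Since (Z/197Z)^× is cyclic of order 196, the number of elements of order d is φ(d) when d | 196 and 0 otherwise.
2 | 196, and φ(2) = 2 − 1 = 1.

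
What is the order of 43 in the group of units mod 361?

171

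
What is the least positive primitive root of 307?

5

φ(307) = 307 − 1 = 306 = 2 · 3^2 · 17.
g is a primitive root iff g^(306/q) ≢ 1 (mod 307) for each prime q ∈ {2, 3, 17}.
g = 2: 2^153 ≡ 306; 2^102 ≡ 1 — hits 1, so not a primitive root.
g = 3: 3^153 ≡ 306; 3^102 ≡ 1 — hits 1, so not a primitive root.
g = 4: 4^153 ≡ 1 — hits 1, so not a primitive root.
g = 5: 5^153 ≡ 306; 5^102 ≡ 289; 5^18 ≡ 81 — none is 1, so 5 is a primitive root.
So 5 is the smallest generator of (Z/307Z)^×.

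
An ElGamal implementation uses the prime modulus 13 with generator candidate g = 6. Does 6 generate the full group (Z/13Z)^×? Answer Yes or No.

φ(13) = 13 − 1 = 12 = 2^2 · 3.
It suffices to check that the order of 6 is not a proper divisor of 12: compute 6^(12/q) for q ∈ {2, 3}.
6^6 ≡ 12 (mod 13)  [q = 2: ≢ 1 ✓]
6^4 ≡ 9 (mod 13)  [q = 3: ≢ 1 ✓]
Every test exponent gives a nontrivial residue, hence 6 generates the full group.

Yes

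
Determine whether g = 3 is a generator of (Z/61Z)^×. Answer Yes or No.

No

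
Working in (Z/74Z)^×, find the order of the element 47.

3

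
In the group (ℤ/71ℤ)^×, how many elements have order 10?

4

φ(71) = 71 − 1 = 70 = 2 · 5 · 7.
Since (Z/71Z)^× is cyclic of order 70, the number of elements of order d is φ(d) when d | 70 and 0 otherwise.
10 = 2 · 5 divides 70, and φ(10) = 4.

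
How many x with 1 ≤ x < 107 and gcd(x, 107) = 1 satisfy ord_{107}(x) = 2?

φ(107) = 107 − 1 = 106 = 2 · 53.
Since (Z/107Z)^× is cyclic of order 106, the number of elements of order d is φ(d) when d | 106 and 0 otherwise.
2 | 106, and φ(2) = 2 − 1 = 1.

1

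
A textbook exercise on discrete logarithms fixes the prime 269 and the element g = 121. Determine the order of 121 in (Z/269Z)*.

By Lagrange's theorem, ord_269(121) divides φ(269) = 269 − 1 = 268 = 2^2 · 67.
Divisors of 268: 1, 2, 4, 67, 134, 268.
Check 121^d mod 269 for each divisor in increasing order:
121^1 ≡ 121 (mod 269)
121^2 ≡ 115 (mod 269)
121^4 ≡ 44 (mod 269)
121^67 ≡ 1 (mod 269) ✓
Therefore the multiplicative order of 121 modulo 269 is 67.

67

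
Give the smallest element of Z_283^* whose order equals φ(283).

φ(283) = 283 − 1 = 282 = 2 · 3 · 47.
Test candidates g = 2, 3, … against the prime factors q ∈ {2, 3, 47} of φ(283): g is a generator iff g^(282/q) ≢ 1 for every such q.
g = 2: 2^141 ≡ 282; 2^94 ≡ 1 — hits 1, so not a primitive root.
g = 3: 3^141 ≡ 282; 3^94 ≡ 238; 3^6 ≡ 163 — none is 1, so 3 is a primitive root.
The smallest primitive root modulo 283 is 3.

3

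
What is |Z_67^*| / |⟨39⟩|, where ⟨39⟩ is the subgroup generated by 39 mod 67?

ord(39) | φ(67) = 67 − 1 = 66 = 2 · 3 · 11.
Divisors of 66: 1, 2, 3, 6, 11, 22, 33, 66.
Test each divisor d:
39^1 ≡ 39 (mod 67)
39^2 ≡ 47 (mod 67)
39^3 ≡ 24 (mod 67)
39^6 ≡ 40 (mod 67)
39^11 ≡ 29 (mod 67)
39^22 ≡ 37 (mod 67)
39^33 ≡ 1 (mod 67) ✓
Thus |⟨39⟩| = ord(39) = 33.
Index = |(Z/67Z)^×| / |⟨39⟩| = 66 / 33 = 2.

2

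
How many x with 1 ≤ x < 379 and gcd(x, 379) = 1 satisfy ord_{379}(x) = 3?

φ(379) = 379 − 1 = 378 = 2 · 3^3 · 7.
Since (Z/379Z)^× is cyclic of order 378, the number of elements of order d is φ(d) when d | 378 and 0 otherwise.
3 | 378, and φ(3) = 3 − 1 = 2.

2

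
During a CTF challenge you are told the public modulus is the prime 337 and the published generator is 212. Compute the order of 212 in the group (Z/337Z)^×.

ord(212) | φ(337) = 337 − 1 = 336 = 2^4 · 3 · 7.
Divisors of 336: 1, 2, 3, 4, 6, 7, 8, 12, 14, 16, 21, 24, 28, 42, 48, 56, 84, 112, 168, 336.
Compute 212^d (mod 337) for the divisors d until we hit 1:
212^1 ≡ 212 (mod 337)
212^2 ≡ 123 (mod 337)
212^3 ≡ 127 (mod 337)
212^4 ≡ 301 (mod 337)
212^6 ≡ 290 (mod 337)
212^7 ≡ 146 (mod 337)
212^8 ≡ 285 (mod 337)
212^12 ≡ 187 (mod 337)
212^14 ≡ 85 (mod 337)
212^16 ≡ 8 (mod 337)
212^21 ≡ 278 (mod 337)
212^24 ≡ 258 (mod 337)
212^28 ≡ 148 (mod 337)
212^42 ≡ 111 (mod 337)
212^48 ≡ 175 (mod 337)
212^56 ≡ 336 (mod 337)
212^84 ≡ 189 (mod 337)
212^112 ≡ 1 (mod 337) ✓
Therefore the multiplicative order of 212 modulo 337 is 112.

112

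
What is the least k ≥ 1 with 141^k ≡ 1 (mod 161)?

The order of 141 must divide φ(161) = φ(7·23) = (7−1)·(23−1) = 6·22 = 132 = 2^2 · 3 · 11.
Divisors of 132: 1, 2, 3, 4, 6, 11, 12, 22, 33, 44, 66, 132.
Evaluate successive powers at the divisors of 132:
141^1 ≡ 141 (mod 161)
141^2 ≡ 78 (mod 161)
141^3 ≡ 50 (mod 161)
141^4 ≡ 127 (mod 161)
141^6 ≡ 85 (mod 161)
141^11 ≡ 1 (mod 161) ✓
The smallest such exponent is 11, so the order of 141 is 11.

11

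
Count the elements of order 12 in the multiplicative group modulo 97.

4

φ(97) = 97 − 1 = 96 = 2^5 · 3.
(Z/97Z)^× is cyclic (|G| = 96); a cyclic group of order m has exactly φ(d) elements of each order d | m, and none otherwise.
12 = 2^2 · 3 divides 96, and φ(12) = 4.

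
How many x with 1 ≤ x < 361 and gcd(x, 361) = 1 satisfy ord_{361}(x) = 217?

0

φ(361) = φ(19^2) = 19·(19−1) = 342 = 2 · 3^2 · 19.
(Z/361Z)^× is cyclic (|G| = 342); a cyclic group of order m has exactly φ(d) elements of each order d | m, and none otherwise.
217 does not divide 342, so no element of (Z/361Z)^× has order 217.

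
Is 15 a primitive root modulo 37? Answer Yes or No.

φ(37) = 37 − 1 = 36 = 2^2 · 3^2.
An element g generates (Z/37Z)^× iff g^(36/q) ≢ 1 (mod 37) for each prime q ∈ {2, 3}.
15^18 ≡ 36 (mod 37)  [q = 2: ≢ 1 ✓]
15^12 ≡ 26 (mod 37)  [q = 3: ≢ 1 ✓]
Every test exponent gives a nontrivial residue, hence 15 generates the full group.

Yes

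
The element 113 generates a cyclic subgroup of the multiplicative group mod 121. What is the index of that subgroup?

2

ord(113) | φ(121) = φ(11^2) = 11·(11−1) = 110 = 2 · 5 · 11.
Divisors of 110: 1, 2, 5, 10, 11, 22, 55, 110.
Compute 113^d (mod 121) for the divisors d until we hit 1:
113^1 ≡ 113
113^2 ≡ 64
113^5 ≡ 23
113^10 ≡ 45
113^11 ≡ 3
113^22 ≡ 9
113^55 ≡ 1
The order of 113 is 55, so the subgroup it generates has 55 elements.
The index is φ(121) / ord(113) = 110 / 55 = 2.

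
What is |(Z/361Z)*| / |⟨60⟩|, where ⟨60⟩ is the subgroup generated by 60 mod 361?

Since 60 ∈ (Z/361Z)^×, its order divides φ(361) = φ(19^2) = 19·(19−1) = 342 = 2 · 3^2 · 19.
Divisors of 342: 1, 2, 3, 6, 9, 18, 19, 38, 57, 114, 171, 342.
Evaluate successive powers at the divisors of 342:
60^1 ≡ 60
60^2 ≡ 351
60^3 ≡ 122
60^6 ≡ 83
60^9 ≡ 18
60^18 ≡ 324
60^19 ≡ 307
60^38 ≡ 28
60^57 ≡ 293
60^114 ≡ 292
60^171 ≡ 360
60^342 ≡ 1
So ord_361(60) = 342, hence |⟨60⟩| = 342.
[(Z/361Z)^× : ⟨60⟩] = 342/342 = 1.

1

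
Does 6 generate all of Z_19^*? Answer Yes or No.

φ(19) = 19 − 1 = 18 = 2 · 3^2.
Test 6^(18/q) mod 19 for each prime factor q of 18:
6^9 ≡ 1 (mod 19)  [q = 2: ≡ 1 ✗]
6^6 ≡ 11 (mod 19)  [q = 3: ≢ 1 ✓]
6^9 ≡ 1 shows ord(6) | 9, strictly less than φ(19); not a primitive root.

No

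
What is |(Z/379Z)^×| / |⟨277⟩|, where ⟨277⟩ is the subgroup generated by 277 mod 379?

2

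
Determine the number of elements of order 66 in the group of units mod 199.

20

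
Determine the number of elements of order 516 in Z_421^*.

0

φ(421) = 421 − 1 = 420 = 2^2 · 3 · 5 · 7.
(Z/421Z)^× is cyclic (|G| = 420); a cyclic group of order m has exactly φ(d) elements of each order d | m, and none otherwise.
Since 516 ∤ 420, the count is 0.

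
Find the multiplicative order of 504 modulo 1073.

84

By Lagrange's theorem, ord_1073(504) divides φ(1073) = φ(29·37) = (29−1)·(37−1) = 28·36 = 1008 = 2^4 · 3^2 · 7.
Divisors of 1008: 1, 2, 3, 4, 6, 7, 8, 9, 12, 14, 16, 18, 21, 24, 28, 36, 42, 48, 56, 63, 72, 84, 112, 126, 144, 168, 252, 336, 504, 1008.
Check 504^d mod 1073 for each divisor in increasing order:
504^1 ≡ 504 (mod 1073)
504^2 ≡ 788 (mod 1073)
504^3 ≡ 142 (mod 1073)
504^4 ≡ 750 (mod 1073)
504^6 ≡ 850 (mod 1073)
504^7 ≡ 273 (mod 1073)
504^8 ≡ 248 (mod 1073)
504^9 ≡ 524 (mod 1073)
504^12 ≡ 371 (mod 1073)
504^14 ≡ 492 (mod 1073)
504^16 ≡ 343 (mod 1073)
504^18 ≡ 961 (mod 1073)
504^21 ≡ 191 (mod 1073)
504^24 ≡ 297 (mod 1073)
504^28 ≡ 639 (mod 1073)
504^36 ≡ 741 (mod 1073)
504^42 ≡ 1072 (mod 1073)
504^48 ≡ 223 (mod 1073)
504^56 ≡ 581 (mod 1073)
504^63 ≡ 882 (mod 1073)
504^72 ≡ 778 (mod 1073)
504^84 ≡ 1 (mod 1073) ✓
Therefore the multiplicative order of 504 modulo 1073 is 84.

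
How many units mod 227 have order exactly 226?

φ(227) = 227 − 1 = 226 = 2 · 113.
Since (Z/227Z)^× is cyclic of order 226, the number of elements of order d is φ(d) when d | 226 and 0 otherwise.
226 = 2 · 113 divides 226, and φ(226) = 112.

112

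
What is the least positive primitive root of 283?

φ(283) = 283 − 1 = 282 = 2 · 3 · 47.
Test candidates g = 2, 3, … against the prime factors q ∈ {2, 3, 47} of φ(283): g is a generator iff g^(282/q) ≢ 1 for every such q.
g = 2: 2^141 ≡ 282; 2^94 ≡ 1 — hits 1, so not a primitive root.
g = 3: 3^141 ≡ 282; 3^94 ≡ 238; 3^6 ≡ 163 — none is 1, so 3 is a primitive root.
So 3 is the smallest generator of (Z/283Z)^×.

3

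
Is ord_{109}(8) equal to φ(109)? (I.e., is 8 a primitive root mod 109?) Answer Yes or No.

φ(109) = 109 − 1 = 108 = 2^2 · 3^3.
It suffices to check that the order of 8 is not a proper divisor of 108: compute 8^(108/q) for q ∈ {2, 3}.
8^54 ≡ 108 (mod 109)  [q = 2: ≢ 1 ✓]
8^36 ≡ 1 (mod 109)  [q = 3: ≡ 1 ✗]
8^36 ≡ 1 shows ord(8) | 36, strictly less than φ(109); not a primitive root.

No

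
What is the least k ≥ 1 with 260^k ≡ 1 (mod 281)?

Since 260 ∈ (Z/281Z)^×, its order divides φ(281) = 281 − 1 = 280 = 2^3 · 5 · 7.
Divisors of 280: 1, 2, 4, 5, 7, 8, 10, 14, 20, 28, 35, 40, 56, 70, 140, 280.
Test each divisor d:
260^1 ≡ 260
260^2 ≡ 160
260^4 ≡ 29
260^5 ≡ 234
260^7 ≡ 67
260^8 ≡ 279
260^10 ≡ 242
260^14 ≡ 274
260^20 ≡ 116
260^28 ≡ 49
260^35 ≡ 192
260^40 ≡ 249
260^56 ≡ 153
260^70 ≡ 53
260^140 ≡ 280
260^280 ≡ 1
Therefore the multiplicative order of 260 modulo 281 is 280.

280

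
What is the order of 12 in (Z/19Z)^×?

6

By Lagrange's theorem, ord_19(12) divides φ(19) = 19 − 1 = 18 = 2 · 3^2.
Divisors of 18: 1, 2, 3, 6, 9, 18.
Check 12^d mod 19 for each divisor in increasing order:
12^1 ≡ 12 (mod 19)
12^2 ≡ 11 (mod 19)
12^3 ≡ 18 (mod 19)
12^6 ≡ 1 (mod 19) ✓
So ord_19(12) = 6.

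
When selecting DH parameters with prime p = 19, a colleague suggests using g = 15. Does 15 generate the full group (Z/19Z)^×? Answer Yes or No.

φ(19) = 19 − 1 = 18 = 2 · 3^2.
It suffices to check that the order of 15 is not a proper divisor of 18: compute 15^(18/q) for q ∈ {2, 3}.
15^9 ≡ 18 (mod 19)  [q = 2: ≢ 1 ✓]
15^6 ≡ 11 (mod 19)  [q = 3: ≢ 1 ✓]
Every test exponent gives a nontrivial residue, hence 15 generates the full group.

Yes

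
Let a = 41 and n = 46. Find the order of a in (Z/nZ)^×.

ord(41) | φ(46) = φ(2)·φ(23) = 1·22 = 22 = 2 · 11.
Divisors of 22: 1, 2, 11, 22.
Compute 41^d (mod 46) for the divisors d until we hit 1:
41^1 ≡ 41
41^2 ≡ 25
41^11 ≡ 1
So ord_46(41) = 11.

11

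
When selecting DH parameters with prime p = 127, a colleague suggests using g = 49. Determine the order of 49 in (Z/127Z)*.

63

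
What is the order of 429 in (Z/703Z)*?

36

Since 429 ∈ (Z/703Z)^×, its order divides φ(703) = φ(19·37) = (19−1)·(37−1) = 18·36 = 648 = 2^3 · 3^4.
Divisors of 648: 1, 2, 3, 4, 6, 8, 9, 12, 18, 24, 27, 36, 54, 72, 81, 108, 162, 216, 324, 648.
Check 429^d mod 703 for each divisor in increasing order:
429^1 ≡ 429
429^2 ≡ 558
429^3 ≡ 362
429^4 ≡ 638
429^6 ≡ 286
429^8 ≡ 7
429^9 ≡ 191
429^12 ≡ 248
429^18 ≡ 628
429^24 ≡ 343
429^27 ≡ 438
429^36 ≡ 1
The smallest such exponent is 36, so the order of 429 is 36.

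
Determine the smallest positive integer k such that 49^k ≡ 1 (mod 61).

30

By Lagrange's theorem, ord_61(49) divides φ(61) = 61 − 1 = 60 = 2^2 · 3 · 5.
Divisors of 60: 1, 2, 3, 4, 5, 6, 10, 12, 15, 20, 30, 60.
Check 49^d mod 61 for each divisor in increasing order:
49^1 ≡ 49
49^2 ≡ 22
49^3 ≡ 41
49^4 ≡ 57
49^5 ≡ 48
49^6 ≡ 34
49^10 ≡ 47
49^12 ≡ 58
49^15 ≡ 60
49^20 ≡ 13
49^30 ≡ 1
Therefore the multiplicative order of 49 modulo 61 is 30.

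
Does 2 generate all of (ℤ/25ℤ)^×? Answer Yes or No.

φ(25) = φ(5^2) = 5·(5−1) = 20 = 2^2 · 5.
2 is a primitive root mod 25 iff 2^(φ(25)/q) ≢ 1 for every prime q | φ(25), i.e. q ∈ {2, 5}.
2^10 ≡ 24 (mod 25)  [q = 2: ≢ 1 ✓]
2^4 ≡ 16 (mod 25)  [q = 5: ≢ 1 ✓]
None equal 1, so ord_25(2) = 20: 2 is a primitive root.

Yes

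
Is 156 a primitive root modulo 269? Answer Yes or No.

Yes

φ(269) = 269 − 1 = 268 = 2^2 · 67.
It suffices to check that the order of 156 is not a proper divisor of 268: compute 156^(268/q) for q ∈ {2, 67}.
156^134 ≡ 268 (mod 269)  [q = 2: ≢ 1 ✓]
156^4 ≡ 5 (mod 269)  [q = 67: ≢ 1 ✓]
All checks pass, so 156 has order 268 and is a primitive root modulo 269.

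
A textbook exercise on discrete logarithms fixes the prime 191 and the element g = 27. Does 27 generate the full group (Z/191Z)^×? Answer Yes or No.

φ(191) = 191 − 1 = 190 = 2 · 5 · 19.
27 is a primitive root mod 191 iff 27^(φ(191)/q) ≢ 1 for every prime q | φ(191), i.e. q ∈ {2, 5, 19}.
27^95 ≡ 1 (mod 191)  [q = 2: ≡ 1 ✗]
27^38 ≡ 109 (mod 191)  [q = 5: ≢ 1 ✓]
27^10 ≡ 69 (mod 191)  [q = 19: ≢ 1 ✓]
Since 27^95 ≡ 1, the order of 27 divides 95 < 190, so 27 is not a primitive root.

No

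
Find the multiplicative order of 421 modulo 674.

Since 421 ∈ (Z/674Z)^×, its order divides φ(674) = φ(2)·φ(337) = 1·336 = 336 = 2^4 · 3 · 7.
Divisors of 336: 1, 2, 3, 4, 6, 7, 8, 12, 14, 16, 21, 24, 28, 42, 48, 56, 84, 112, 168, 336.
Check 421^d mod 674 for each divisor in increasing order:
421^1 ≡ 421 (mod 674)
421^2 ≡ 653 (mod 674)
421^3 ≡ 595 (mod 674)
421^4 ≡ 441 (mod 674)
421^6 ≡ 175 (mod 674)
421^7 ≡ 209 (mod 674)
421^8 ≡ 369 (mod 674)
421^12 ≡ 295 (mod 674)
421^14 ≡ 545 (mod 674)
421^16 ≡ 13 (mod 674)
421^21 ≡ 673 (mod 674)
421^24 ≡ 79 (mod 674)
421^28 ≡ 465 (mod 674)
421^42 ≡ 1 (mod 674) ✓
Hence ord(421) = 42.

42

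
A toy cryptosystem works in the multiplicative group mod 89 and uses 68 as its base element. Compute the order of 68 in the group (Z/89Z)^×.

44

ord(68) | φ(89) = 89 − 1 = 88 = 2^3 · 11.
Divisors of 88: 1, 2, 4, 8, 11, 22, 44, 88.
Evaluate successive powers at the divisors of 88:
68^1 ≡ 68
68^2 ≡ 85
68^4 ≡ 16
68^8 ≡ 78
68^11 ≡ 55
68^22 ≡ 88
68^44 ≡ 1
Hence ord(68) = 44.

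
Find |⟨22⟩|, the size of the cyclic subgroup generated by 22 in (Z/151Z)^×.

Since 22 ∈ (Z/151Z)^×, its order divides φ(151) = 151 − 1 = 150 = 2 · 3 · 5^2.
Divisors of 150: 1, 2, 3, 5, 6, 10, 15, 25, 30, 50, 75, 150.
Evaluate successive powers at the divisors of 150:
22^1 ≡ 22 (mod 151)
22^2 ≡ 31 (mod 151)
22^3 ≡ 78 (mod 151)
22^5 ≡ 2 (mod 151)
22^6 ≡ 44 (mod 151)
22^10 ≡ 4 (mod 151)
22^15 ≡ 8 (mod 151)
22^25 ≡ 32 (mod 151)
22^30 ≡ 64 (mod 151)
22^50 ≡ 118 (mod 151)
22^75 ≡ 1 (mod 151) ✓
The smallest such exponent is 75, so the order of 22 is 75.

75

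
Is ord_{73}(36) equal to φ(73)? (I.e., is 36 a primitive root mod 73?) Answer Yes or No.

φ(73) = 73 − 1 = 72 = 2^3 · 3^2.
It suffices to check that the order of 36 is not a proper divisor of 72: compute 36^(72/q) for q ∈ {2, 3}.
36^36 ≡ 1 (mod 73)  [q = 2: ≡ 1 ✗]
36^24 ≡ 8 (mod 73)  [q = 3: ≢ 1 ✓]
The check at q = 2 fails, so 36 generates a proper subgroup.

No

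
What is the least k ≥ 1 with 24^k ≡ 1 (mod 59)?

By Lagrange's theorem, ord_59(24) divides φ(59) = 59 − 1 = 58 = 2 · 29.
Divisors of 58: 1, 2, 29, 58.
Test each divisor d:
24^1 ≡ 24 (mod 59)
24^2 ≡ 45 (mod 59)
24^29 ≡ 58 (mod 59)
24^58 ≡ 1 (mod 59) ✓
The smallest such exponent is 58, so the order of 24 is 58.

58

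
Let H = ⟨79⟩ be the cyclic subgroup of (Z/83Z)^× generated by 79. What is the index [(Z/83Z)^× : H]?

Since 79 ∈ (Z/83Z)^×, its order divides φ(83) = 83 − 1 = 82 = 2 · 41.
Divisors of 82: 1, 2, 41, 82.
Test each divisor d:
79^1 ≡ 79 (mod 83)
79^2 ≡ 16 (mod 83)
79^41 ≡ 82 (mod 83)
79^82 ≡ 1 (mod 83) ✓
The order of 79 is 82, so the subgroup it generates has 82 elements.
[(Z/83Z)^× : ⟨79⟩] = 82/82 = 1.

1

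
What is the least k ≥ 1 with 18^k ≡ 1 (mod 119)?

The order of 18 must divide φ(119) = φ(7·17) = (7−1)·(17−1) = 6·16 = 96 = 2^5 · 3.
Divisors of 96: 1, 2, 3, 4, 6, 8, 12, 16, 24, 32, 48, 96.
Evaluate successive powers at the divisors of 96:
18^1 ≡ 18 (mod 119)
18^2 ≡ 86 (mod 119)
18^3 ≡ 1 (mod 119) ✓
So ord_119(18) = 3.

3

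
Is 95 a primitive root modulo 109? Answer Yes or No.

Yes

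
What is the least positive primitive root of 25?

2

φ(25) = φ(5^2) = 5·(5−1) = 20 = 2^2 · 5.
Test candidates g = 2, 3, … against the prime factors q ∈ {2, 5} of φ(25): g is a generator iff g^(20/q) ≢ 1 for every such q.
g = 2: 2^10 ≡ 24; 2^4 ≡ 16 — none is 1, so 2 is a primitive root.
The smallest primitive root modulo 25 is 2.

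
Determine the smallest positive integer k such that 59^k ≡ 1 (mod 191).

95

The order of 59 must divide φ(191) = 191 − 1 = 190 = 2 · 5 · 19.
Divisors of 190: 1, 2, 5, 10, 19, 38, 95, 190.
Check 59^d mod 191 for each divisor in increasing order:
59^1 ≡ 59
59^2 ≡ 43
59^5 ≡ 30
59^10 ≡ 136
59^19 ≡ 184
59^38 ≡ 49
59^95 ≡ 1
So ord_191(59) = 95.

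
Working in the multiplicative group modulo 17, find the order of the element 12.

ord(12) | φ(17) = 17 − 1 = 16 = 2^4.
Divisors of 16: 1, 2, 4, 8, 16.
Compute 12^d (mod 17) for the divisors d until we hit 1:
12^1 ≡ 12
12^2 ≡ 8
12^4 ≡ 13
12^8 ≡ 16
12^16 ≡ 1
Therefore the multiplicative order of 12 modulo 17 is 16.

16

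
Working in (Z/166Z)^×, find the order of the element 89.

82

Since 89 ∈ (Z/166Z)^×, its order divides φ(166) = φ(2)·φ(83) = 1·82 = 82 = 2 · 41.
Divisors of 82: 1, 2, 41, 82.
Evaluate successive powers at the divisors of 82:
89^1 ≡ 89
89^2 ≡ 119
89^41 ≡ 165
89^82 ≡ 1
So ord_166(89) = 82.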